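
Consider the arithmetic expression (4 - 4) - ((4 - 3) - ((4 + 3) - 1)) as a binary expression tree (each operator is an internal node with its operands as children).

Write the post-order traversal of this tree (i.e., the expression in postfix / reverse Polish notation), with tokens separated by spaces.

4 4 - 4 3 - 4 3 + 1 - - -

Post-order on an expression tree gives postfix notation: for each operator, emit left operand, right operand, then the operator.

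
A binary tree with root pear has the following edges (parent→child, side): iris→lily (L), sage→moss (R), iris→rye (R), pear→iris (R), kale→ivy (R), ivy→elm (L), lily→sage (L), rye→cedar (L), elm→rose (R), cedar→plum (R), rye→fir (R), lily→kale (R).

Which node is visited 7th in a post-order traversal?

Post-order visits the left subtree, then the right subtree, then the node.
At pear: no left child.
At pear: go right to iris.
  At iris: go left to lily.
    At lily: go left to sage.
      At sage: no left child.
      At sage: go right to moss.
        moss is a leaf — visit moss.
      Visit sage.
    At lily: go right to kale.
      At kale: no left child.
      At kale: go right to ivy.
        At ivy: go left to elm.
          At elm: no left child.
          At elm: go right to rose.
            rose is a leaf — visit rose.
          Visit elm.
        At ivy: no right child.
        Visit ivy.
      Visit kale.
    Visit lily.
  At iris: go right to rye.
    At rye: go left to cedar.
      At cedar: no left child.
      At cedar: go right to plum.
        plum is a leaf — visit plum.
      Visit cedar.
    At rye: go right to fir.
      fir is a leaf — visit fir.
    Visit rye.
  Visit iris.
Visit pear.
Full post-order sequence: moss, sage, rose, elm, ivy, kale, lily, plum, cedar, fir, rye, iris, pear.

lily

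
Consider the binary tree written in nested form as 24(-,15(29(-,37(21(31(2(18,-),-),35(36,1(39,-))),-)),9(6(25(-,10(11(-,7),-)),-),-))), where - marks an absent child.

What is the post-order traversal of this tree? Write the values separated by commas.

18, 2, 31, 36, 39, 1, 35, 21, 37, 29, 7, 11, 10, 25, 6, 9, 15, 24

Post-order visits the left subtree, then the right subtree, then the node.
At 24: no left child.
At 24: go right to 15.
  At 15: go left to 29.
    At 29: no left child.
    At 29: go right to 37.
      At 37: go left to 21.
        At 21: go left to 31.
          At 31: go left to 2.
            At 2: go left to 18.
              18 is a leaf — visit 18.
            At 2: no right child.
            Visit 2.
          At 31: no right child.
          Visit 31.
        At 21: go right to 35.
          At 35: go left to 36.
            36 is a leaf — visit 36.
          At 35: go right to 1.
            At 1: go left to 39.
              39 is a leaf — visit 39.
            At 1: no right child.
            Visit 1.
          Visit 35.
        Visit 21.
      At 37: no right child.
      Visit 37.
    Visit 29.
  At 15: go right to 9.
    At 9: go left to 6.
      At 6: go left to 25.
        At 25: no left child.
        At 25: go right to 10.
          At 10: go left to 11.
            At 11: no left child.
            At 11: go right to 7.
              7 is a leaf — visit 7.
            Visit 11.
          At 10: no right child.
          Visit 10.
        Visit 25.
      At 6: no right child.
      Visit 6.
    At 9: no right child.
    Visit 9.
  Visit 15.
Visit 24.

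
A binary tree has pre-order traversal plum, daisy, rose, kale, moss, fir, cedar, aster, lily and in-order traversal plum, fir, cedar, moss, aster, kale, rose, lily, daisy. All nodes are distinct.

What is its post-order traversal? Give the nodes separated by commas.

The first element of pre-order is the root; it splits in-order into left and right subtrees.
Root plum: left subtree has 0 nodes { }, right has 8 {fir, cedar, moss, aster, kale, rose, lily, daisy}.
  Root daisy: left subtree has 7 nodes {fir, cedar, moss, aster, kale, rose, lily}, right has 0 { }.
    Root rose: left subtree has 5 nodes {fir, cedar, moss, aster, kale}, right has 1 {lily}.
      Root kale: left subtree has 4 nodes {fir, cedar, moss, aster}, right has 0 { }.
        Root moss: left subtree has 2 nodes {fir, cedar}, right has 1 {aster}.
          Root fir: left subtree has 0 nodes { }, right has 1 {cedar}.

cedar, fir, aster, moss, kale, lily, rose, daisy, plum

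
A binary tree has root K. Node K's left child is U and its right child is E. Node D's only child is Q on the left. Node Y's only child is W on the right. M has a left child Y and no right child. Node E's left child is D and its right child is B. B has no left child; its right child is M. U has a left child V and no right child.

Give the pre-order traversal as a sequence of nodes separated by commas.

Pre-order visits the node, then its left subtree, then its right subtree.
Visit K.
At K: go left to U.
  Visit U.
  At U: go left to V.
    V is a leaf — visit V.
  At U: no right child.
At K: go right to E.
  Visit E.
  At E: go left to D.
    Visit D.
    At D: go left to Q.
      Q is a leaf — visit Q.
    At D: no right child.
  At E: go right to B.
    Visit B.
    At B: no left child.
    At B: go right to M.
      Visit M.
      At M: go left to Y.
        Visit Y.
        At Y: no left child.
        At Y: go right to W.
          W is a leaf — visit W.
      At M: no right child.

K, U, V, E, D, Q, B, M, Y, W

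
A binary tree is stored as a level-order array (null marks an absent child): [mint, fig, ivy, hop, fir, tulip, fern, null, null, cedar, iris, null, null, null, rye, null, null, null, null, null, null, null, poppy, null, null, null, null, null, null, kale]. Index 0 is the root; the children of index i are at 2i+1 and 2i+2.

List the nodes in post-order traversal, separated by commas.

hop, cedar, poppy, iris, fir, fig, tulip, kale, rye, fern, ivy, mint

Post-order visits the left subtree, then the right subtree, then the node.
At mint: go left to fig.
  At fig: go left to hop.
    hop is a leaf — visit hop.
  At fig: go right to fir.
    At fir: go left to cedar.
      cedar is a leaf — visit cedar.
    At fir: go right to iris.
      At iris: no left child.
      At iris: go right to poppy.
        poppy is a leaf — visit poppy.
      Visit iris.
    Visit fir.
  Visit fig.
At mint: go right to ivy.
  At ivy: go left to tulip.
    tulip is a leaf — visit tulip.
  At ivy: go right to fern.
    At fern: no left child.
    At fern: go right to rye.
      At rye: go left to kale.
        kale is a leaf — visit kale.
      At rye: no right child.
      Visit rye.
    Visit fern.
  Visit ivy.
Visit mint.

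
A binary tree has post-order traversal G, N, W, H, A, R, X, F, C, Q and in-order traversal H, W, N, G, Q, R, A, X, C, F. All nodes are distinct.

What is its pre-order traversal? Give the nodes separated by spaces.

Q H W N G C X R A F

The last element of post-order is the root; it splits in-order into left and right subtrees.
Root Q: left subtree has 4 nodes {H, W, N, G}, right has 5 {R, A, X, C, F}.
  Root H: left subtree has 0 nodes { }, right has 3 {W, N, G}.
    Root W: left subtree has 0 nodes { }, right has 2 {N, G}.
      Root N: left subtree has 0 nodes { }, right has 1 {G}.
  Root C: left subtree has 3 nodes {R, A, X}, right has 1 {F}.
    Root X: left subtree has 2 nodes {R, A}, right has 0 { }.
      Root R: left subtree has 0 nodes { }, right has 1 {A}.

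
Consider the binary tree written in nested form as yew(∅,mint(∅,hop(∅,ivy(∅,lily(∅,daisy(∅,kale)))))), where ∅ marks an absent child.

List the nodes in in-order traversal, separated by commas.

yew, mint, hop, ivy, lily, daisy, kale

In-order visits the left subtree, then the node, then the right subtree.
At yew: no left child.
Visit yew.
At yew: go right to mint.
  At mint: no left child.
  Visit mint.
  At mint: go right to hop.
    At hop: no left child.
    Visit hop.
    At hop: go right to ivy.
      At ivy: no left child.
      Visit ivy.
      At ivy: go right to lily.
        At lily: no left child.
        Visit lily.
        At lily: go right to daisy.
          At daisy: no left child.
          Visit daisy.
          At daisy: go right to kale.
            kale is a leaf — visit kale.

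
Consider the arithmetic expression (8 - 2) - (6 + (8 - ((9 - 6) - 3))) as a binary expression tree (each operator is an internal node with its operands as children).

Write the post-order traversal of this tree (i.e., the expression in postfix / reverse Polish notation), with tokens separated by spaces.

Post-order on an expression tree gives postfix notation: for each operator, emit left operand, right operand, then the operator.

8 2 - 6 8 9 6 - 3 - - + -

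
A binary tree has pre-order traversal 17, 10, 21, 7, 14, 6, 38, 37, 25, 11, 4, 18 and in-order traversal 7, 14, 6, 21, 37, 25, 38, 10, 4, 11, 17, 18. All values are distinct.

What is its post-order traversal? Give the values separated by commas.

The first element of pre-order is the root; it splits in-order into left and right subtrees.
Root 17: left subtree has 10 nodes {7, 14, 6, 21, 37, 25, 38, 10, 4, 11}, right has 1 {18}.
  Root 10: left subtree has 7 nodes {7, 14, 6, 21, 37, 25, 38}, right has 2 {4, 11}.
    Root 21: left subtree has 3 nodes {7, 14, 6}, right has 3 {37, 25, 38}.
      Root 7: left subtree has 0 nodes { }, right has 2 {14, 6}.
        Root 14: left subtree has 0 nodes { }, right has 1 {6}.
      Root 38: left subtree has 2 nodes {37, 25}, right has 0 { }.
        Root 37: left subtree has 0 nodes { }, right has 1 {25}.
    Root 11: left subtree has 1 node {4}, right has 0 { }.

6, 14, 7, 25, 37, 38, 21, 4, 11, 10, 18, 17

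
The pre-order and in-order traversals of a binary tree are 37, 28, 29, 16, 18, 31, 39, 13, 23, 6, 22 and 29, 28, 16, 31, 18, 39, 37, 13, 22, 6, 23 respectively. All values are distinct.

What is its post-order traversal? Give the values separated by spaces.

29 31 39 18 16 28 22 6 23 13 37

The first element of pre-order is the root; it splits in-order into left and right subtrees.
Root 37: left subtree has 6 nodes {29, 28, 16, 31, 18, 39}, right has 4 {13, 22, 6, 23}.
  Root 28: left subtree has 1 node {29}, right has 4 {16, 31, 18, 39}.
    Root 16: left subtree has 0 nodes { }, right has 3 {31, 18, 39}.
      Root 18: left subtree has 1 node {31}, right has 1 {39}.
  Root 13: left subtree has 0 nodes { }, right has 3 {22, 6, 23}.
    Root 23: left subtree has 2 nodes {22, 6}, right has 0 { }.
      Root 6: left subtree has 1 node {22}, right has 0 { }.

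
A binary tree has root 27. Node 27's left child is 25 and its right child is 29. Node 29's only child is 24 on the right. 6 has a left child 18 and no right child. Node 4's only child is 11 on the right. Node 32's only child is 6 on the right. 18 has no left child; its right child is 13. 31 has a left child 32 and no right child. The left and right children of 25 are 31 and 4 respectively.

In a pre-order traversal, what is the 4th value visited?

Pre-order visits the node, then its left subtree, then its right subtree.
Visit 27.
At 27: go left to 25.
  Visit 25.
  At 25: go left to 31.
    Visit 31.
    At 31: go left to 32.
      Visit 32.
      At 32: no left child.
      At 32: go right to 6.
        Visit 6.
        At 6: go left to 18.
          Visit 18.
          At 18: no left child.
          At 18: go right to 13.
            13 is a leaf — visit 13.
        At 6: no right child.
    At 31: no right child.
  At 25: go right to 4.
    Visit 4.
    At 4: no left child.
    At 4: go right to 11.
      11 is a leaf — visit 11.
At 27: go right to 29.
  Visit 29.
  At 29: no left child.
  At 29: go right to 24.
    24 is a leaf — visit 24.
Full pre-order sequence: 27, 25, 31, 32, 6, 18, 13, 4, 11, 29, 24.

32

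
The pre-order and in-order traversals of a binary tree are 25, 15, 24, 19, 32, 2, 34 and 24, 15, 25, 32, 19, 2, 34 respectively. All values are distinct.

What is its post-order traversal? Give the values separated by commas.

24, 15, 32, 34, 2, 19, 25

The first element of pre-order is the root; it splits in-order into left and right subtrees.
Root 25: left subtree has 2 nodes {24, 15}, right has 4 {32, 19, 2, 34}.
  Root 15: left subtree has 1 node {24}, right has 0 { }.
  Root 19: left subtree has 1 node {32}, right has 2 {2, 34}.
    Root 2: left subtree has 0 nodes { }, right has 1 {34}.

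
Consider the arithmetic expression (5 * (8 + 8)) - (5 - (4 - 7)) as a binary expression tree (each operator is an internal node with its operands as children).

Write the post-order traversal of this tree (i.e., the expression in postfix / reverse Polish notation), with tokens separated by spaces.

5 8 8 + * 5 4 7 - - -

Post-order on an expression tree gives postfix notation: for each operator, emit left operand, right operand, then the operator.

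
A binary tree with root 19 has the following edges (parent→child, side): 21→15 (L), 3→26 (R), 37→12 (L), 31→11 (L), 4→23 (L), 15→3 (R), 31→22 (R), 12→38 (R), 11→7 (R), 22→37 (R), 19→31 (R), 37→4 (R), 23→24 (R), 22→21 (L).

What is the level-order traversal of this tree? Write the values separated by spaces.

Level-order visits nodes level by level from the root, left to right within each level.
Level 0: 19
Level 1: 31
Level 2: 11, 22
Level 3: 7, 21, 37
Level 4: 15, 12, 4
Level 5: 3, 38, 23
Level 6: 26, 24

19 31 11 22 7 21 37 15 12 4 3 38 23 26 24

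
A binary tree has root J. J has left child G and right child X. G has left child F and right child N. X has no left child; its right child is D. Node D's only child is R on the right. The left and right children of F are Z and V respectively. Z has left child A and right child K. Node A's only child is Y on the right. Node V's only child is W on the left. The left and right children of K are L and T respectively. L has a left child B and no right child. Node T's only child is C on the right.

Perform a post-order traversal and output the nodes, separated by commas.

Post-order visits the left subtree, then the right subtree, then the node.
At J: go left to G.
  At G: go left to F.
    At F: go left to Z.
      At Z: go left to A.
        At A: no left child.
        At A: go right to Y.
          Y is a leaf — visit Y.
        Visit A.
      At Z: go right to K.
        At K: go left to L.
          At L: go left to B.
            B is a leaf — visit B.
          At L: no right child.
          Visit L.
        At K: go right to T.
          At T: no left child.
          At T: go right to C.
            C is a leaf — visit C.
          Visit T.
        Visit K.
      Visit Z.
    At F: go right to V.
      At V: go left to W.
        W is a leaf — visit W.
      At V: no right child.
      Visit V.
    Visit F.
  At G: go right to N.
    N is a leaf — visit N.
  Visit G.
At J: go right to X.
  At X: no left child.
  At X: go right to D.
    At D: no left child.
    At D: go right to R.
      R is a leaf — visit R.
    Visit D.
  Visit X.
Visit J.

Y, A, B, L, C, T, K, Z, W, V, F, N, G, R, D, X, J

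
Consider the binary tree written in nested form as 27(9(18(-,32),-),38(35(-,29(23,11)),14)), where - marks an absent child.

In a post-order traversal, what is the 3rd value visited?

9

Post-order visits the left subtree, then the right subtree, then the node.
At 27: go left to 9.
  At 9: go left to 18.
    At 18: no left child.
    At 18: go right to 32.
      32 is a leaf — visit 32.
    Visit 18.
  At 9: no right child.
  Visit 9.
At 27: go right to 38.
  At 38: go left to 35.
    At 35: no left child.
    At 35: go right to 29.
      At 29: go left to 23.
        23 is a leaf — visit 23.
      At 29: go right to 11.
        11 is a leaf — visit 11.
      Visit 29.
    Visit 35.
  At 38: go right to 14.
    14 is a leaf — visit 14.
  Visit 38.
Visit 27.
Full post-order sequence: 32, 18, 9, 23, 11, 29, 35, 14, 38, 27.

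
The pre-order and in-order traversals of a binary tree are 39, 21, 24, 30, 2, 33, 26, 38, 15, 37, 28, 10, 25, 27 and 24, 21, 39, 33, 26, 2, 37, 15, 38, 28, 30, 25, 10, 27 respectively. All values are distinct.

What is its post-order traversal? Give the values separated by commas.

The first element of pre-order is the root; it splits in-order into left and right subtrees.
Root 39: left subtree has 2 nodes {24, 21}, right has 11 {33, 26, 2, 37, 15, 38, 28, 30, 25, 10, 27}.
  Root 21: left subtree has 1 node {24}, right has 0 { }.
  Root 30: left subtree has 7 nodes {33, 26, 2, 37, 15, 38, 28}, right has 3 {25, 10, 27}.
    Root 2: left subtree has 2 nodes {33, 26}, right has 4 {37, 15, 38, 28}.
      Root 33: left subtree has 0 nodes { }, right has 1 {26}.
      Root 38: left subtree has 2 nodes {37, 15}, right has 1 {28}.
        Root 15: left subtree has 1 node {37}, right has 0 { }.
    Root 10: left subtree has 1 node {25}, right has 1 {27}.

24, 21, 26, 33, 37, 15, 28, 38, 2, 25, 27, 10, 30, 39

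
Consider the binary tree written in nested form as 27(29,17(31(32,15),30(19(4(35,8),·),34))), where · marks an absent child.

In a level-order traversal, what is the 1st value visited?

27

Level-order visits nodes level by level from the root, left to right within each level.
Level 0: 27
Level 1: 29, 17
Level 2: 31, 30
Level 3: 32, 15, 19, 34
Level 4: 4
Level 5: 35, 8
Full level-order sequence: 27, 29, 17, 31, 30, 32, 15, 19, 34, 4, 35, 8.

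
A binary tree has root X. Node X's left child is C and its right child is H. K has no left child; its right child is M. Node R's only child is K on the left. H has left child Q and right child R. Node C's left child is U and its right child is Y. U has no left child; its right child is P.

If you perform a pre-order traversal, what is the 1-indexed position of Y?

Pre-order visits the node, then its left subtree, then its right subtree.
Visit X.
At X: go left to C.
  Visit C.
  At C: go left to U.
    Visit U.
    At U: no left child.
    At U: go right to P.
      P is a leaf — visit P.
  At C: go right to Y.
    Y is a leaf — visit Y.
At X: go right to H.
  Visit H.
  At H: go left to Q.
    Q is a leaf — visit Q.
  At H: go right to R.
    Visit R.
    At R: go left to K.
      Visit K.
      At K: no left child.
      At K: go right to M.
        M is a leaf — visit M.
    At R: no right child.
Full pre-order sequence: X, C, U, P, Y, H, Q, R, K, M.

5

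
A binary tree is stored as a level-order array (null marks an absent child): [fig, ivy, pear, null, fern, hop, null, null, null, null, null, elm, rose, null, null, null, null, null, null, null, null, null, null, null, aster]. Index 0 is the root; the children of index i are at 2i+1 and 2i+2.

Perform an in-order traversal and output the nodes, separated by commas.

In-order visits the left subtree, then the node, then the right subtree.
At fig: go left to ivy.
  At ivy: no left child.
  Visit ivy.
  At ivy: go right to fern.
    fern is a leaf — visit fern.
Visit fig.
At fig: go right to pear.
  At pear: go left to hop.
    At hop: go left to elm.
      At elm: no left child.
      Visit elm.
      At elm: go right to aster.
        aster is a leaf — visit aster.
    Visit hop.
    At hop: go right to rose.
      rose is a leaf — visit rose.
  Visit pear.
  At pear: no right child.

ivy, fern, fig, elm, aster, hop, rose, pear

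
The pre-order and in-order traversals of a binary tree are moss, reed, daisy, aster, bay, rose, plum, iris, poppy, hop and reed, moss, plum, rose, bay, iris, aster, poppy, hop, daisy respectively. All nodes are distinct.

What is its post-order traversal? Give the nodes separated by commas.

reed, plum, rose, iris, bay, hop, poppy, aster, daisy, moss

The first element of pre-order is the root; it splits in-order into left and right subtrees.
Root moss: left subtree has 1 node {reed}, right has 8 {plum, rose, bay, iris, aster, poppy, hop, daisy}.
  Root daisy: left subtree has 7 nodes {plum, rose, bay, iris, aster, poppy, hop}, right has 0 { }.
    Root aster: left subtree has 4 nodes {plum, rose, bay, iris}, right has 2 {poppy, hop}.
      Root bay: left subtree has 2 nodes {plum, rose}, right has 1 {iris}.
        Root rose: left subtree has 1 node {plum}, right has 0 { }.
      Root poppy: left subtree has 0 nodes { }, right has 1 {hop}.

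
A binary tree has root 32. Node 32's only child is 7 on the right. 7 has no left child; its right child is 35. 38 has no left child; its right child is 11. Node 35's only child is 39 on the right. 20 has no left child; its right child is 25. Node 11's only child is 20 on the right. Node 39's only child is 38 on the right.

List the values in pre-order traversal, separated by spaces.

32 7 35 39 38 11 20 25

Pre-order visits the node, then its left subtree, then its right subtree.
Visit 32.
At 32: no left child.
At 32: go right to 7.
  Visit 7.
  At 7: no left child.
  At 7: go right to 35.
    Visit 35.
    At 35: no left child.
    At 35: go right to 39.
      Visit 39.
      At 39: no left child.
      At 39: go right to 38.
        Visit 38.
        At 38: no left child.
        At 38: go right to 11.
          Visit 11.
          At 11: no left child.
          At 11: go right to 20.
            Visit 20.
            At 20: no left child.
            At 20: go right to 25.
              25 is a leaf — visit 25.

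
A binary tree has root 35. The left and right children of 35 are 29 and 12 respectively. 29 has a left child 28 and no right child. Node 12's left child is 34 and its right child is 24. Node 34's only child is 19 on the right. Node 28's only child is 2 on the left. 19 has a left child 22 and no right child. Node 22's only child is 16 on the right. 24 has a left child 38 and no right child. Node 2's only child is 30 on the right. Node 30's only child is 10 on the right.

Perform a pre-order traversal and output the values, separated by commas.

Pre-order visits the node, then its left subtree, then its right subtree.
Visit 35.
At 35: go left to 29.
  Visit 29.
  At 29: go left to 28.
    Visit 28.
    At 28: go left to 2.
      Visit 2.
      At 2: no left child.
      At 2: go right to 30.
        Visit 30.
        At 30: no left child.
        At 30: go right to 10.
          10 is a leaf — visit 10.
    At 28: no right child.
  At 29: no right child.
At 35: go right to 12.
  Visit 12.
  At 12: go left to 34.
    Visit 34.
    At 34: no left child.
    At 34: go right to 19.
      Visit 19.
      At 19: go left to 22.
        Visit 22.
        At 22: no left child.
        At 22: go right to 16.
          16 is a leaf — visit 16.
      At 19: no right child.
  At 12: go right to 24.
    Visit 24.
    At 24: go left to 38.
      38 is a leaf — visit 38.
    At 24: no right child.

35, 29, 28, 2, 30, 10, 12, 34, 19, 22, 16, 24, 38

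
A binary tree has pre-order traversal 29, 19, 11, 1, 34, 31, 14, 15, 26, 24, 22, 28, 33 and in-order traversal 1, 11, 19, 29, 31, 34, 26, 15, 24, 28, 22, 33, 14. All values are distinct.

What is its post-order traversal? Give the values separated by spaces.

1 11 19 31 26 28 33 22 24 15 14 34 29

The first element of pre-order is the root; it splits in-order into left and right subtrees.
Root 29: left subtree has 3 nodes {1, 11, 19}, right has 9 {31, 34, 26, 15, 24, 28, 22, 33, 14}.
  Root 19: left subtree has 2 nodes {1, 11}, right has 0 { }.
    Root 11: left subtree has 1 node {1}, right has 0 { }.
  Root 34: left subtree has 1 node {31}, right has 7 {26, 15, 24, 28, 22, 33, 14}.
    Root 14: left subtree has 6 nodes {26, 15, 24, 28, 22, 33}, right has 0 { }.
      Root 15: left subtree has 1 node {26}, right has 4 {24, 28, 22, 33}.
        Root 24: left subtree has 0 nodes { }, right has 3 {28, 22, 33}.
          Root 22: left subtree has 1 node {28}, right has 1 {33}.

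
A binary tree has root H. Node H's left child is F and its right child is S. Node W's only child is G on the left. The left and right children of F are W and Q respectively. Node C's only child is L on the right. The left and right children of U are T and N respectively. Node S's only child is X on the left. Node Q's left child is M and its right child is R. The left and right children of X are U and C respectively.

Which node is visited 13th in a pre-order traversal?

Pre-order visits the node, then its left subtree, then its right subtree.
Visit H.
At H: go left to F.
  Visit F.
  At F: go left to W.
    Visit W.
    At W: go left to G.
      G is a leaf — visit G.
    At W: no right child.
  At F: go right to Q.
    Visit Q.
    At Q: go left to M.
      M is a leaf — visit M.
    At Q: go right to R.
      R is a leaf — visit R.
At H: go right to S.
  Visit S.
  At S: go left to X.
    Visit X.
    At X: go left to U.
      Visit U.
      At U: go left to T.
        T is a leaf — visit T.
      At U: go right to N.
        N is a leaf — visit N.
    At X: go right to C.
      Visit C.
      At C: no left child.
      At C: go right to L.
        L is a leaf — visit L.
  At S: no right child.
Full pre-order sequence: H, F, W, G, Q, M, R, S, X, U, T, N, C, L.

C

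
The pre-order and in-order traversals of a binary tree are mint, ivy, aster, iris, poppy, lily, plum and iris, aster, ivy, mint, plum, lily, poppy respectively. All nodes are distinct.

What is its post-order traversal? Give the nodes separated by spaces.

iris aster ivy plum lily poppy mint

The first element of pre-order is the root; it splits in-order into left and right subtrees.
Root mint: left subtree has 3 nodes {iris, aster, ivy}, right has 3 {plum, lily, poppy}.
  Root ivy: left subtree has 2 nodes {iris, aster}, right has 0 { }.
    Root aster: left subtree has 1 node {iris}, right has 0 { }.
  Root poppy: left subtree has 2 nodes {plum, lily}, right has 0 { }.
    Root lily: left subtree has 1 node {plum}, right has 0 { }.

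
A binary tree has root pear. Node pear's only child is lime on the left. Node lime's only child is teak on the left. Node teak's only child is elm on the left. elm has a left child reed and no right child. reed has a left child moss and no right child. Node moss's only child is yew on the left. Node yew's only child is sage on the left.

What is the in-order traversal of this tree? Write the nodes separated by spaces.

sage yew moss reed elm teak lime pear

In-order visits the left subtree, then the node, then the right subtree.
At pear: go left to lime.
  At lime: go left to teak.
    At teak: go left to elm.
      At elm: go left to reed.
        At reed: go left to moss.
          At moss: go left to yew.
            At yew: go left to sage.
              sage is a leaf — visit sage.
            Visit yew.
            At yew: no right child.
          Visit moss.
          At moss: no right child.
        Visit reed.
        At reed: no right child.
      Visit elm.
      At elm: no right child.
    Visit teak.
    At teak: no right child.
  Visit lime.
  At lime: no right child.
Visit pear.
At pear: no right child.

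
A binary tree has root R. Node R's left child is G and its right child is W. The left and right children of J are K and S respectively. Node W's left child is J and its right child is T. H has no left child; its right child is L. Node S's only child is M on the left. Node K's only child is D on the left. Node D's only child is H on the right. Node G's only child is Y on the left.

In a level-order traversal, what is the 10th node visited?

M

Level-order visits nodes level by level from the root, left to right within each level.
Level 0: R
Level 1: G, W
Level 2: Y, J, T
Level 3: K, S
Level 4: D, M
Level 5: H
Level 6: L
Full level-order sequence: R, G, W, Y, J, T, K, S, D, M, H, L.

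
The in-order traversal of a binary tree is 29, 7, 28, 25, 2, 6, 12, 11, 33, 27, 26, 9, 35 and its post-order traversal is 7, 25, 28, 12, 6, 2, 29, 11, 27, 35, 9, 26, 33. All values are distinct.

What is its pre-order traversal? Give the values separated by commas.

33, 11, 29, 2, 28, 7, 25, 6, 12, 26, 27, 9, 35

The last element of post-order is the root; it splits in-order into left and right subtrees.
Root 33: left subtree has 8 nodes {29, 7, 28, 25, 2, 6, 12, 11}, right has 4 {27, 26, 9, 35}.
  Root 11: left subtree has 7 nodes {29, 7, 28, 25, 2, 6, 12}, right has 0 { }.
    Root 29: left subtree has 0 nodes { }, right has 6 {7, 28, 25, 2, 6, 12}.
      Root 2: left subtree has 3 nodes {7, 28, 25}, right has 2 {6, 12}.
        Root 28: left subtree has 1 node {7}, right has 1 {25}.
        Root 6: left subtree has 0 nodes { }, right has 1 {12}.
  Root 26: left subtree has 1 node {27}, right has 2 {9, 35}.
    Root 9: left subtree has 0 nodes { }, right has 1 {35}.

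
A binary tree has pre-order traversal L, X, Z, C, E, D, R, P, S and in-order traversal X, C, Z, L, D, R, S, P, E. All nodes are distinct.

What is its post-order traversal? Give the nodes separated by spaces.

C Z X S P R D E L

The first element of pre-order is the root; it splits in-order into left and right subtrees.
Root L: left subtree has 3 nodes {X, C, Z}, right has 5 {D, R, S, P, E}.
  Root X: left subtree has 0 nodes { }, right has 2 {C, Z}.
    Root Z: left subtree has 1 node {C}, right has 0 { }.
  Root E: left subtree has 4 nodes {D, R, S, P}, right has 0 { }.
    Root D: left subtree has 0 nodes { }, right has 3 {R, S, P}.
      Root R: left subtree has 0 nodes { }, right has 2 {S, P}.
        Root P: left subtree has 1 node {S}, right has 0 { }.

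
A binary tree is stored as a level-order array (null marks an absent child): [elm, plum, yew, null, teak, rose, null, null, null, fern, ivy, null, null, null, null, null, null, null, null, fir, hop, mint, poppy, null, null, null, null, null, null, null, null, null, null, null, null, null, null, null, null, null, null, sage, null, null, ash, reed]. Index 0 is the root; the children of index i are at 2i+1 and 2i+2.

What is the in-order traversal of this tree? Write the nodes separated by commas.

plum, fir, fern, sage, hop, teak, mint, ash, ivy, reed, poppy, elm, rose, yew

In-order visits the left subtree, then the node, then the right subtree.
At elm: go left to plum.
  At plum: no left child.
  Visit plum.
  At plum: go right to teak.
    At teak: go left to fern.
      At fern: go left to fir.
        fir is a leaf — visit fir.
      Visit fern.
      At fern: go right to hop.
        At hop: go left to sage.
          sage is a leaf — visit sage.
        Visit hop.
        At hop: no right child.
    Visit teak.
    At teak: go right to ivy.
      At ivy: go left to mint.
        At mint: no left child.
        Visit mint.
        At mint: go right to ash.
          ash is a leaf — visit ash.
      Visit ivy.
      At ivy: go right to poppy.
        At poppy: go left to reed.
          reed is a leaf — visit reed.
        Visit poppy.
        At poppy: no right child.
Visit elm.
At elm: go right to yew.
  At yew: go left to rose.
    rose is a leaf — visit rose.
  Visit yew.
  At yew: no right child.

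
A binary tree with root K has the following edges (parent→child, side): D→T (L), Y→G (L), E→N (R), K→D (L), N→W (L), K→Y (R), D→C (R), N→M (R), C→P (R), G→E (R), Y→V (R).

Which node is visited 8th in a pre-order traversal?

Pre-order visits the node, then its left subtree, then its right subtree.
Visit K.
At K: go left to D.
  Visit D.
  At D: go left to T.
    T is a leaf — visit T.
  At D: go right to C.
    Visit C.
    At C: no left child.
    At C: go right to P.
      P is a leaf — visit P.
At K: go right to Y.
  Visit Y.
  At Y: go left to G.
    Visit G.
    At G: no left child.
    At G: go right to E.
      Visit E.
      At E: no left child.
      At E: go right to N.
        Visit N.
        At N: go left to W.
          W is a leaf — visit W.
        At N: go right to M.
          M is a leaf — visit M.
  At Y: go right to V.
    V is a leaf — visit V.
Full pre-order sequence: K, D, T, C, P, Y, G, E, N, W, M, V.

E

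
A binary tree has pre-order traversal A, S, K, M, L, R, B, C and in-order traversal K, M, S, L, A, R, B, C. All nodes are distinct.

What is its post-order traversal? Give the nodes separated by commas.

M, K, L, S, C, B, R, A

The first element of pre-order is the root; it splits in-order into left and right subtrees.
Root A: left subtree has 4 nodes {K, M, S, L}, right has 3 {R, B, C}.
  Root S: left subtree has 2 nodes {K, M}, right has 1 {L}.
    Root K: left subtree has 0 nodes { }, right has 1 {M}.
  Root R: left subtree has 0 nodes { }, right has 2 {B, C}.
    Root B: left subtree has 0 nodes { }, right has 1 {C}.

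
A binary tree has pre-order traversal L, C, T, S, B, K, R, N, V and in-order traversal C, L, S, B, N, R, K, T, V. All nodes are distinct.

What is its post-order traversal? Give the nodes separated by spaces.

The first element of pre-order is the root; it splits in-order into left and right subtrees.
Root L: left subtree has 1 node {C}, right has 7 {S, B, N, R, K, T, V}.
  Root T: left subtree has 5 nodes {S, B, N, R, K}, right has 1 {V}.
    Root S: left subtree has 0 nodes { }, right has 4 {B, N, R, K}.
      Root B: left subtree has 0 nodes { }, right has 3 {N, R, K}.
        Root K: left subtree has 2 nodes {N, R}, right has 0 { }.
          Root R: left subtree has 1 node {N}, right has 0 { }.

C N R K B S V T L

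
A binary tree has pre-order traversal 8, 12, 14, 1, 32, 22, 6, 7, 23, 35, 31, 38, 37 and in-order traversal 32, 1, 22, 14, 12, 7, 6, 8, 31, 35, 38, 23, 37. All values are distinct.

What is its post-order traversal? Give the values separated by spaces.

The first element of pre-order is the root; it splits in-order into left and right subtrees.
Root 8: left subtree has 7 nodes {32, 1, 22, 14, 12, 7, 6}, right has 5 {31, 35, 38, 23, 37}.
  Root 12: left subtree has 4 nodes {32, 1, 22, 14}, right has 2 {7, 6}.
    Root 14: left subtree has 3 nodes {32, 1, 22}, right has 0 { }.
      Root 1: left subtree has 1 node {32}, right has 1 {22}.
    Root 6: left subtree has 1 node {7}, right has 0 { }.
  Root 23: left subtree has 3 nodes {31, 35, 38}, right has 1 {37}.
    Root 35: left subtree has 1 node {31}, right has 1 {38}.

32 22 1 14 7 6 12 31 38 35 37 23 8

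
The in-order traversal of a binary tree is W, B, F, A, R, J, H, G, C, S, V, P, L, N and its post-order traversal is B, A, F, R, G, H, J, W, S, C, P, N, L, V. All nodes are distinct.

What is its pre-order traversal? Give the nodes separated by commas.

The last element of post-order is the root; it splits in-order into left and right subtrees.
Root V: left subtree has 10 nodes {W, B, F, A, R, J, H, G, C, S}, right has 3 {P, L, N}.
  Root C: left subtree has 8 nodes {W, B, F, A, R, J, H, G}, right has 1 {S}.
    Root W: left subtree has 0 nodes { }, right has 7 {B, F, A, R, J, H, G}.
      Root J: left subtree has 4 nodes {B, F, A, R}, right has 2 {H, G}.
        Root R: left subtree has 3 nodes {B, F, A}, right has 0 { }.
          Root F: left subtree has 1 node {B}, right has 1 {A}.
        Root H: left subtree has 0 nodes { }, right has 1 {G}.
  Root L: left subtree has 1 node {P}, right has 1 {N}.

V, C, W, J, R, F, B, A, H, G, S, L, P, N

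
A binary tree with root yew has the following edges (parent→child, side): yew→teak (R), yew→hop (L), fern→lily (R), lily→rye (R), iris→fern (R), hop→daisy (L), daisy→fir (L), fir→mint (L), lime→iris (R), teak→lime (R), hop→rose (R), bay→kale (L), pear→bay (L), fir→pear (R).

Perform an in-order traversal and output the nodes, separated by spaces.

mint fir kale bay pear daisy hop rose yew teak lime iris fern lily rye

In-order visits the left subtree, then the node, then the right subtree.
At yew: go left to hop.
  At hop: go left to daisy.
    At daisy: go left to fir.
      At fir: go left to mint.
        mint is a leaf — visit mint.
      Visit fir.
      At fir: go right to pear.
        At pear: go left to bay.
          At bay: go left to kale.
            kale is a leaf — visit kale.
          Visit bay.
          At bay: no right child.
        Visit pear.
        At pear: no right child.
    Visit daisy.
    At daisy: no right child.
  Visit hop.
  At hop: go right to rose.
    rose is a leaf — visit rose.
Visit yew.
At yew: go right to teak.
  At teak: no left child.
  Visit teak.
  At teak: go right to lime.
    At lime: no left child.
    Visit lime.
    At lime: go right to iris.
      At iris: no left child.
      Visit iris.
      At iris: go right to fern.
        At fern: no left child.
        Visit fern.
        At fern: go right to lily.
          At lily: no left child.
          Visit lily.
          At lily: go right to rye.
            rye is a leaf — visit rye.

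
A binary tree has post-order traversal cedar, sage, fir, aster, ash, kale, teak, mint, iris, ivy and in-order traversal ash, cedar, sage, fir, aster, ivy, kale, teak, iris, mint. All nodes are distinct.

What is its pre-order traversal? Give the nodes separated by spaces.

The last element of post-order is the root; it splits in-order into left and right subtrees.
Root ivy: left subtree has 5 nodes {ash, cedar, sage, fir, aster}, right has 4 {kale, teak, iris, mint}.
  Root ash: left subtree has 0 nodes { }, right has 4 {cedar, sage, fir, aster}.
    Root aster: left subtree has 3 nodes {cedar, sage, fir}, right has 0 { }.
      Root fir: left subtree has 2 nodes {cedar, sage}, right has 0 { }.
        Root sage: left subtree has 1 node {cedar}, right has 0 { }.
  Root iris: left subtree has 2 nodes {kale, teak}, right has 1 {mint}.
    Root teak: left subtree has 1 node {kale}, right has 0 { }.

ivy ash aster fir sage cedar iris teak kale mint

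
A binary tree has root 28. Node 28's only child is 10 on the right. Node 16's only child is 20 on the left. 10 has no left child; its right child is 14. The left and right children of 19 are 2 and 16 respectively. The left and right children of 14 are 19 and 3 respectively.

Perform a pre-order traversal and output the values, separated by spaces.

28 10 14 19 2 16 20 3

Pre-order visits the node, then its left subtree, then its right subtree.
Visit 28.
At 28: no left child.
At 28: go right to 10.
  Visit 10.
  At 10: no left child.
  At 10: go right to 14.
    Visit 14.
    At 14: go left to 19.
      Visit 19.
      At 19: go left to 2.
        2 is a leaf — visit 2.
      At 19: go right to 16.
        Visit 16.
        At 16: go left to 20.
          20 is a leaf — visit 20.
        At 16: no right child.
    At 14: go right to 3.
      3 is a leaf — visit 3.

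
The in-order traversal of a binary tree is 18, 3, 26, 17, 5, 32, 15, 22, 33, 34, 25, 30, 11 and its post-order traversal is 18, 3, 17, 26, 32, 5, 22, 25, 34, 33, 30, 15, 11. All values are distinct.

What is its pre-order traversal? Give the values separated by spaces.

11 15 5 26 3 18 17 32 30 33 22 34 25

The last element of post-order is the root; it splits in-order into left and right subtrees.
Root 11: left subtree has 12 nodes {18, 3, 26, 17, 5, 32, 15, 22, 33, 34, 25, 30}, right has 0 { }.
  Root 15: left subtree has 6 nodes {18, 3, 26, 17, 5, 32}, right has 5 {22, 33, 34, 25, 30}.
    Root 5: left subtree has 4 nodes {18, 3, 26, 17}, right has 1 {32}.
      Root 26: left subtree has 2 nodes {18, 3}, right has 1 {17}.
        Root 3: left subtree has 1 node {18}, right has 0 { }.
    Root 30: left subtree has 4 nodes {22, 33, 34, 25}, right has 0 { }.
      Root 33: left subtree has 1 node {22}, right has 2 {34, 25}.
        Root 34: left subtree has 0 nodes { }, right has 1 {25}.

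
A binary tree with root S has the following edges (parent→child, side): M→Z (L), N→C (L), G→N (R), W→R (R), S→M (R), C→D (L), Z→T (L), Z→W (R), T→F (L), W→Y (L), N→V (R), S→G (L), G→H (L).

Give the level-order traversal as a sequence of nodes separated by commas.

S, G, M, H, N, Z, C, V, T, W, D, F, Y, R

Level-order visits nodes level by level from the root, left to right within each level.
Level 0: S
Level 1: G, M
Level 2: H, N, Z
Level 3: C, V, T, W
Level 4: D, F, Y, R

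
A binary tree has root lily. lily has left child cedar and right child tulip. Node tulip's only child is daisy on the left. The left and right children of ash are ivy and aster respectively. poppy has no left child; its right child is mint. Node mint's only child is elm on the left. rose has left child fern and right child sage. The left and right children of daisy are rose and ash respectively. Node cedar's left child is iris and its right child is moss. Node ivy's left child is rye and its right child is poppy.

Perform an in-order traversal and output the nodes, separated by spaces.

iris cedar moss lily fern rose sage daisy rye ivy poppy elm mint ash aster tulip

In-order visits the left subtree, then the node, then the right subtree.
At lily: go left to cedar.
  At cedar: go left to iris.
    iris is a leaf — visit iris.
  Visit cedar.
  At cedar: go right to moss.
    moss is a leaf — visit moss.
Visit lily.
At lily: go right to tulip.
  At tulip: go left to daisy.
    At daisy: go left to rose.
      At rose: go left to fern.
        fern is a leaf — visit fern.
      Visit rose.
      At rose: go right to sage.
        sage is a leaf — visit sage.
    Visit daisy.
    At daisy: go right to ash.
      At ash: go left to ivy.
        At ivy: go left to rye.
          rye is a leaf — visit rye.
        Visit ivy.
        At ivy: go right to poppy.
          At poppy: no left child.
          Visit poppy.
          At poppy: go right to mint.
            At mint: go left to elm.
              elm is a leaf — visit elm.
            Visit mint.
            At mint: no right child.
      Visit ash.
      At ash: go right to aster.
        aster is a leaf — visit aster.
  Visit tulip.
  At tulip: no right child.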